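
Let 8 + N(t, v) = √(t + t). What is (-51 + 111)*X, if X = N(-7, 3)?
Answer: -480 + 60*I*√14 ≈ -480.0 + 224.5*I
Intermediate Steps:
N(t, v) = -8 + √2*√t (N(t, v) = -8 + √(t + t) = -8 + √(2*t) = -8 + √2*√t)
X = -8 + I*√14 (X = -8 + √2*√(-7) = -8 + √2*(I*√7) = -8 + I*√14 ≈ -8.0 + 3.7417*I)
(-51 + 111)*X = (-51 + 111)*(-8 + I*√14) = 60*(-8 + I*√14) = -480 + 60*I*√14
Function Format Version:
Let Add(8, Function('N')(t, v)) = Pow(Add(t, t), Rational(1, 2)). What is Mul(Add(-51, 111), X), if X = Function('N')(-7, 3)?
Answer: Add(-480, Mul(60, I, Pow(14, Rational(1, 2)))) ≈ Add(-480.00, Mul(224.50, I))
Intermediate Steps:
Function('N')(t, v) = Add(-8, Mul(Pow(2, Rational(1, 2)), Pow(t, Rational(1, 2)))) (Function('N')(t, v) = Add(-8, Pow(Add(t, t), Rational(1, 2))) = Add(-8, Pow(Mul(2, t), Rational(1, 2))) = Add(-8, Mul(Pow(2, Rational(1, 2)), Pow(t, Rational(1, 2)))))
X = Add(-8, Mul(I, Pow(14, Rational(1, 2)))) (X = Add(-8, Mul(Pow(2, Rational(1, 2)), Pow(-7, Rational(1, 2)))) = Add(-8, Mul(Pow(2, Rational(1, 2)), Mul(I, Pow(7, Rational(1, 2))))) = Add(-8, Mul(I, Pow(14, Rational(1, 2)))) ≈ Add(-8.0000, Mul(3.7417, I)))
Mul(Add(-51, 111), X) = Mul(Add(-51, 111), Add(-8, Mul(I, Pow(14, Rational(1, 2))))) = Mul(60, Add(-8, Mul(I, Pow(14, Rational(1, 2))))) = Add(-480, Mul(60, I, Pow(14, Rational(1, 2))))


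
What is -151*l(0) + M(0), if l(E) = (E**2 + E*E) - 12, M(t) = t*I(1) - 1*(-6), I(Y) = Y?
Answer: 1818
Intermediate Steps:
M(t) = 6 + t (M(t) = t*1 - 1*(-6) = t + 6 = 6 + t)
l(E) = -12 + 2*E**2 (l(E) = (E**2 + E**2) - 12 = 2*E**2 - 12 = -12 + 2*E**2)
-151*l(0) + M(0) = -151*(-12 + 2*0**2) + (6 + 0) = -151*(-12 + 2*0) + 6 = -151*(-12 + 0) + 6 = -151*(-12) + 6 = 1812 + 6 = 1818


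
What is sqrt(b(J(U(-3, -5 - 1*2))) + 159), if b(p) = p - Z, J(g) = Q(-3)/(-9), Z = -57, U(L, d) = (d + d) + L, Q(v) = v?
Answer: sqrt(1947)/3 ≈ 14.708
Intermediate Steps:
U(L, d) = L + 2*d (U(L, d) = 2*d + L = L + 2*d)
J(g) = 1/3 (J(g) = -3/(-9) = -3*(-1/9) = 1/3)
b(p) = 57 + p (b(p) = p - 1*(-57) = p + 57 = 57 + p)
sqrt(b(J(U(-3, -5 - 1*2))) + 159) = sqrt((57 + 1/3) + 159) = sqrt(172/3 + 159) = sqrt(649/3) = sqrt(1947)/3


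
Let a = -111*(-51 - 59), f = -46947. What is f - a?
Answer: -59157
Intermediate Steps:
a = 12210 (a = -111*(-110) = 12210)
f - a = -46947 - 1*12210 = -46947 - 12210 = -59157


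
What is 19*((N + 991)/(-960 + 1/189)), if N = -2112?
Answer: 4025511/181439 ≈ 22.187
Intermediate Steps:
19*((N + 991)/(-960 + 1/189)) = 19*((-2112 + 991)/(-960 + 1/189)) = 19*(-1121/(-960 + 1/189)) = 19*(-1121/(-181439/189)) = 19*(-1121*(-189/181439)) = 19*(211869/181439) = 4025511/181439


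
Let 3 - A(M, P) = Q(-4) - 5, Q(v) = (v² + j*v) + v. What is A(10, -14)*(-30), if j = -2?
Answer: 360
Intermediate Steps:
Q(v) = v² - v (Q(v) = (v² - 2*v) + v = v² - v)
A(M, P) = -12 (A(M, P) = 3 - (-4*(-1 - 4) - 5) = 3 - (-4*(-5) - 5) = 3 - (20 - 5) = 3 - 1*15 = 3 - 15 = -12)
A(10, -14)*(-30) = -12*(-30) = 360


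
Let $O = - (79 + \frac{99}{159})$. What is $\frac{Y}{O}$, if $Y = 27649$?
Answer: $- \frac{1465397}{4220} \approx -347.25$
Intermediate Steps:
$O = - \frac{4220}{53}$ ($O = - (79 + 99 \cdot \frac{1}{159}) = - (79 + \frac{33}{53}) = \left(-1\right) \frac{4220}{53} = - \frac{4220}{53} \approx -79.623$)
$\frac{Y}{O} = \frac{27649}{- \frac{4220}{53}} = 27649 \left(- \frac{53}{4220}\right) = - \frac{1465397}{4220}$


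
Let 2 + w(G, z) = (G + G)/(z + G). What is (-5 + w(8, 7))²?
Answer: 7921/225 ≈ 35.204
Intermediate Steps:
w(G, z) = -2 + 2*G/(G + z) (w(G, z) = -2 + (G + G)/(z + G) = -2 + (2*G)/(G + z) = -2 + 2*G/(G + z))
(-5 + w(8, 7))² = (-5 - 2*7/(8 + 7))² = (-5 - 2*7/15)² = (-5 - 2*7*1/15)² = (-5 - 14/15)² = (-89/15)² = 7921/225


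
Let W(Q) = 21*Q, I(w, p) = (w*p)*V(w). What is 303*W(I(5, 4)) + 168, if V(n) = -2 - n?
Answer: -890652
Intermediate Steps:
I(w, p) = p*w*(-2 - w) (I(w, p) = (w*p)*(-2 - w) = (p*w)*(-2 - w) = p*w*(-2 - w))
303*W(I(5, 4)) + 168 = 303*(21*(-1*4*5*(2 + 5))) + 168 = 303*(21*(-1*4*5*7)) + 168 = 303*(21*(-140)) + 168 = 303*(-2940) + 168 = -890820 + 168 = -890652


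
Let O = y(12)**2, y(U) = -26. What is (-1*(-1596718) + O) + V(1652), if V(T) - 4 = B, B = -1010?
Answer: 1596388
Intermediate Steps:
V(T) = -1006 (V(T) = 4 - 1010 = -1006)
O = 676 (O = (-26)**2 = 676)
(-1*(-1596718) + O) + V(1652) = (-1*(-1596718) + 676) - 1006 = (1596718 + 676) - 1006 = 1597394 - 1006 = 1596388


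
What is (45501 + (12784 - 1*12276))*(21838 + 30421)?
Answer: 2404384331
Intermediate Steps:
(45501 + (12784 - 1*12276))*(21838 + 30421) = (45501 + (12784 - 12276))*52259 = (45501 + 508)*52259 = 46009*52259 = 2404384331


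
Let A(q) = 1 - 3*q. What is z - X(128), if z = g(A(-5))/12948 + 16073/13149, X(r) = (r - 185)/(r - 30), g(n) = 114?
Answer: 1260267916/695200779 ≈ 1.8128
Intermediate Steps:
X(r) = (-185 + r)/(-30 + r)
z = 34935365/28375542 (z = 114/12948 + 16073/13149 = 114*(1/12948) + 16073*(1/13149) = 19/2158 + 16073/13149 = 34935365/28375542 ≈ 1.2312)
z - X(128) = 34935365/28375542 - (-185 + 128)/(-30 + 128) = 34935365/28375542 - (-57)/98 = 34935365/28375542 - 1*(-57/98) = 34935365/28375542 + 57/98 = 1260267916/695200779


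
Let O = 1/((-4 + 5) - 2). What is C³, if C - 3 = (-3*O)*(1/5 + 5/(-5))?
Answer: 27/125 ≈ 0.21600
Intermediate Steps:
O = -1 (O = 1/(1 - 2) = 1/(-1) = -1)
C = ⅗ (C = 3 + (-3*(-1))*(1/5 + 5/(-5)) = 3 + 3*(1*(⅕) + 5*(-⅕)) = 3 + 3*(⅕ - 1) = 3 + 3*(-⅘) = 3 - 12/5 = ⅗ ≈ 0.60000)
C³ = (⅗)³ = 27/125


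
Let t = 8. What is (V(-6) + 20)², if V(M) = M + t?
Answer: 484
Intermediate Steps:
V(M) = 8 + M (V(M) = M + 8 = 8 + M)
(V(-6) + 20)² = ((8 - 6) + 20)² = (2 + 20)² = 22² = 484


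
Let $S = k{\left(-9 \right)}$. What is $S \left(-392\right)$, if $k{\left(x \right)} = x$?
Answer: $3528$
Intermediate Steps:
$S = -9$
$S \left(-392\right) = \left(-9\right) \left(-392\right) = 3528$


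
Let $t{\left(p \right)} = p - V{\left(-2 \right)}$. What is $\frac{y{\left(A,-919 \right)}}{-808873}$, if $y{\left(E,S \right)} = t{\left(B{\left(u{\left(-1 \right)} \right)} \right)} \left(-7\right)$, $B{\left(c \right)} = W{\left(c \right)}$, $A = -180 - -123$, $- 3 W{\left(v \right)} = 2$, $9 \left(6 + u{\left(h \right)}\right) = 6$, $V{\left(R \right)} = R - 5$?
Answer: $\frac{133}{2426619} \approx 5.4809 \cdot 10^{-5}$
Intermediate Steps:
$V{\left(R \right)} = -5 + R$
$u{\left(h \right)} = - \frac{16}{3}$ ($u{\left(h \right)} = -6 + \frac{1}{9} \cdot 6 = -6 + \frac{2}{3} = - \frac{16}{3}$)
$W{\left(v \right)} = - \frac{2}{3}$ ($W{\left(v \right)} = \left(- \frac{1}{3}\right) 2 = - \frac{2}{3}$)
$A = -57$ ($A = -180 + 123 = -57$)
$B{\left(c \right)} = - \frac{2}{3}$
$t{\left(p \right)} = 7 + p$ ($t{\left(p \right)} = p - \left(-5 - 2\right) = p - -7 = p + 7 = 7 + p$)
$y{\left(E,S \right)} = - \frac{133}{3}$ ($y{\left(E,S \right)} = \left(7 - \frac{2}{3}\right) \left(-7\right) = \frac{19}{3} \left(-7\right) = - \frac{133}{3}$)
$\frac{y{\left(A,-919 \right)}}{-808873} = - \frac{133}{3 \left(-808873\right)} = \left(- \frac{133}{3}\right) \left(- \frac{1}{808873}\right) = \frac{133}{2426619}$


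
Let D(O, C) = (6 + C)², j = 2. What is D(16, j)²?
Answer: 4096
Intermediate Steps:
D(16, j)² = ((6 + 2)²)² = (8²)² = 64² = 4096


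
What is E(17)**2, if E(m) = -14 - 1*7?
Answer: 441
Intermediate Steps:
E(m) = -21 (E(m) = -14 - 7 = -21)
E(17)**2 = (-21)**2 = 441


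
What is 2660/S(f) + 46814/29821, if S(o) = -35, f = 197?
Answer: -2219582/29821 ≈ -74.430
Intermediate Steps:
2660/S(f) + 46814/29821 = 2660/(-35) + 46814/29821 = 2660*(-1/35) + 46814*(1/29821) = -76 + 46814/29821 = -2219582/29821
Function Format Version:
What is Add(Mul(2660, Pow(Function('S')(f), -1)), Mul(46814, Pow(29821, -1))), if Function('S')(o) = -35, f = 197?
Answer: Rational(-2219582, 29821) ≈ -74.430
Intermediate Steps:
Add(Mul(2660, Pow(Function('S')(f), -1)), Mul(46814, Pow(29821, -1))) = Add(Mul(2660, Pow(-35, -1)), Mul(46814, Pow(29821, -1))) = Add(Mul(2660, Rational(-1, 35)), Mul(46814, Rational(1, 29821))) = Add(-76, Rational(46814, 29821)) = Rational(-2219582, 29821)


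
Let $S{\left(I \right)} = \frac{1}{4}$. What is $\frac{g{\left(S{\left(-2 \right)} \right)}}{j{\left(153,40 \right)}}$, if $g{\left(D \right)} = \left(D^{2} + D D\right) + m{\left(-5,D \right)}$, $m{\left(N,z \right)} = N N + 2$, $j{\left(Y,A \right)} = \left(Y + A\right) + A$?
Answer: $\frac{217}{1864} \approx 0.11642$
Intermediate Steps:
$j{\left(Y,A \right)} = Y + 2 A$ ($j{\left(Y,A \right)} = \left(A + Y\right) + A = Y + 2 A$)
$m{\left(N,z \right)} = 2 + N^{2}$ ($m{\left(N,z \right)} = N^{2} + 2 = 2 + N^{2}$)
$S{\left(I \right)} = \frac{1}{4}$
$g{\left(D \right)} = 27 + 2 D^{2}$ ($g{\left(D \right)} = \left(D^{2} + D D\right) + \left(2 + \left(-5\right)^{2}\right) = \left(D^{2} + D^{2}\right) + \left(2 + 25\right) = 2 D^{2} + 27 = 27 + 2 D^{2}$)
$\frac{g{\left(S{\left(-2 \right)} \right)}}{j{\left(153,40 \right)}} = \frac{27 + \frac{2}{16}}{153 + 2 \cdot 40} = \frac{27 + 2 \cdot \frac{1}{16}}{153 + 80} = \frac{27 + \frac{1}{8}}{233} = \frac{217}{8} \cdot \frac{1}{233} = \frac{217}{1864}$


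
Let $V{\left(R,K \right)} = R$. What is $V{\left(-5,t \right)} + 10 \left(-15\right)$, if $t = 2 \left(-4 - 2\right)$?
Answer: $-155$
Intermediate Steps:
$t = -12$ ($t = 2 \left(-6\right) = -12$)
$V{\left(-5,t \right)} + 10 \left(-15\right) = -5 + 10 \left(-15\right) = -5 - 150 = -155$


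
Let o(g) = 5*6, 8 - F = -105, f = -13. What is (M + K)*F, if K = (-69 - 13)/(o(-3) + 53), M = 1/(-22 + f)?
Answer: -333689/2905 ≈ -114.87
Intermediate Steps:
F = 113 (F = 8 - 1*(-105) = 8 + 105 = 113)
o(g) = 30
M = -1/35 (M = 1/(-22 - 13) = 1/(-35) = -1/35 ≈ -0.028571)
K = -82/83 (K = (-69 - 13)/(30 + 53) = -82/83 ≈ -0.98795)
(M + K)*F = (-1/35 - 82/83)*113 = -2953/2905*113 = -333689/2905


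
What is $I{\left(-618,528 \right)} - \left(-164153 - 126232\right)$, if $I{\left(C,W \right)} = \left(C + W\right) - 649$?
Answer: $289646$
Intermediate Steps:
$I{\left(C,W \right)} = -649 + C + W$
$I{\left(-618,528 \right)} - \left(-164153 - 126232\right) = \left(-649 - 618 + 528\right) - \left(-164153 - 126232\right) = -739 - \left(-164153 - 126232\right) = -739 - -290385 = -739 + 290385 = 289646$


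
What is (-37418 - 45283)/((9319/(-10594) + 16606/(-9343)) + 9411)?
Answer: -8185723643142/931235360581 ≈ -8.7902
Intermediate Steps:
(-37418 - 45283)/((9319/(-10594) + 16606/(-9343)) + 9411) = -82701/((9319*(-1/10594) + 16606*(-1/9343)) + 9411) = -82701/((-9319/10594 - 16606/9343) + 9411) = -82701/(-262991381/98979742 + 9411) = -82701/931235360581/98979742 = -82701*98979742/931235360581 = -8185723643142/931235360581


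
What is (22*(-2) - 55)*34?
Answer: -3366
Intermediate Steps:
(22*(-2) - 55)*34 = (-44 - 55)*34 = -99*34 = -3366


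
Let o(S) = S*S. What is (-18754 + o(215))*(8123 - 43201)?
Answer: -963627738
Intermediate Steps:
o(S) = S²
(-18754 + o(215))*(8123 - 43201) = (-18754 + 215²)*(8123 - 43201) = (-18754 + 46225)*(-35078) = 27471*(-35078) = -963627738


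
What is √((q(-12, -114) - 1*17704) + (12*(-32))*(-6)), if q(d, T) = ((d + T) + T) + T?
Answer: I*√15754 ≈ 125.51*I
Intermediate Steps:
q(d, T) = d + 3*T (q(d, T) = ((T + d) + T) + T = (d + 2*T) + T = d + 3*T)
√((q(-12, -114) - 1*17704) + (12*(-32))*(-6)) = √(((-12 + 3*(-114)) - 1*17704) + (12*(-32))*(-6)) = √(((-12 - 342) - 17704) - 384*(-6)) = √((-354 - 17704) + 2304) = √(-18058 + 2304) = √(-15754) = I*√15754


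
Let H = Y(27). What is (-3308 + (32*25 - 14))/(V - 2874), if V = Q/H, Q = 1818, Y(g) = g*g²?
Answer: 2757807/3142618 ≈ 0.87755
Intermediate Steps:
Y(g) = g³
H = 19683 (H = 27³ = 19683)
V = 202/2187 (V = 1818/19683 = 1818*(1/19683) = 202/2187 ≈ 0.092364)
(-3308 + (32*25 - 14))/(V - 2874) = (-3308 + (32*25 - 14))/(202/2187 - 2874) = (-3308 + (800 - 14))/(-6285236/2187) = (-3308 + 786)*(-2187/6285236) = -2522*(-2187/6285236) = 2757807/3142618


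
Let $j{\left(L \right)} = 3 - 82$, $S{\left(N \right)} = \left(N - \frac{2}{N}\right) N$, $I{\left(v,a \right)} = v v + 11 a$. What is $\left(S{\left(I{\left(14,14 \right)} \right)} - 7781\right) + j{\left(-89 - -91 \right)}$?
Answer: $114638$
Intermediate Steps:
$I{\left(v,a \right)} = v^{2} + 11 a$
$S{\left(N \right)} = N \left(N - \frac{2}{N}\right)$
$j{\left(L \right)} = -79$ ($j{\left(L \right)} = 3 - 82 = -79$)
$\left(S{\left(I{\left(14,14 \right)} \right)} - 7781\right) + j{\left(-89 - -91 \right)} = \left(\left(-2 + \left(14^{2} + 11 \cdot 14\right)^{2}\right) - 7781\right) - 79 = \left(\left(-2 + \left(196 + 154\right)^{2}\right) - 7781\right) - 79 = \left(\left(-2 + 350^{2}\right) - 7781\right) - 79 = \left(\left(-2 + 122500\right) - 7781\right) - 79 = \left(122498 - 7781\right) - 79 = 114717 - 79 = 114638$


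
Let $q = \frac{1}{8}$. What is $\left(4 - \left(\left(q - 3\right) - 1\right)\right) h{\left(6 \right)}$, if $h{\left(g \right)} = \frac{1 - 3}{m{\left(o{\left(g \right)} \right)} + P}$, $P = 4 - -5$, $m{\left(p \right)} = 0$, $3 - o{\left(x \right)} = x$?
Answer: $- \frac{7}{4} \approx -1.75$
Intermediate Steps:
$q = \frac{1}{8} \approx 0.125$
$o{\left(x \right)} = 3 - x$
$P = 9$ ($P = 4 + 5 = 9$)
$h{\left(g \right)} = - \frac{2}{9}$ ($h{\left(g \right)} = \frac{1 - 3}{0 + 9} = - \frac{2}{9}$)
$\left(4 - \left(\left(q - 3\right) - 1\right)\right) h{\left(6 \right)} = \left(4 - \left(\left(\frac{1}{8} - 3\right) - 1\right)\right) \left(- \frac{2}{9}\right) = \left(4 - \left(- \frac{23}{8} - 1\right)\right) \left(- \frac{2}{9}\right) = \left(4 - - \frac{31}{8}\right) \left(- \frac{2}{9}\right) = \left(4 + \frac{31}{8}\right) \left(- \frac{2}{9}\right) = \frac{63}{8} \left(- \frac{2}{9}\right) = - \frac{7}{4}$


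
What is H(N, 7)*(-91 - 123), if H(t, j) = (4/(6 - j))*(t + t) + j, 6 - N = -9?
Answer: 24182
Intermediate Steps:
N = 15 (N = 6 - 1*(-9) = 6 + 9 = 15)
H(t, j) = j + 8*t/(6 - j) (H(t, j) = (4/(6 - j))*(2*t) + j = 8*t/(6 - j) + j = j + 8*t/(6 - j))
H(N, 7)*(-91 - 123) = ((7**2 - 8*15 - 6*7)/(-6 + 7))*(-91 - 123) = ((49 - 120 - 42)/1)*(-214) = (1*(-113))*(-214) = -113*(-214) = 24182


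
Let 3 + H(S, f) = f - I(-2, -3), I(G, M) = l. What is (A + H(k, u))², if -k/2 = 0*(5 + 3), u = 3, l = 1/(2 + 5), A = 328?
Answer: 5267025/49 ≈ 1.0749e+5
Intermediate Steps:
l = ⅐ (l = 1/7 = ⅐ ≈ 0.14286)
I(G, M) = ⅐
k = 0 (k = -0*(5 + 3) = -0*8 = -2*0 = 0)
H(S, f) = -22/7 + f (H(S, f) = -3 + (f - 1*⅐) = -3 + (f - ⅐) = -3 + (-⅐ + f) = -22/7 + f)
(A + H(k, u))² = (328 + (-22/7 + 3))² = (328 - ⅐)² = (2295/7)² = 5267025/49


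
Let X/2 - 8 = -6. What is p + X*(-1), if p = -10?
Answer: -14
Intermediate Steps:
X = 4 (X = 16 + 2*(-6) = 16 - 12 = 4)
p + X*(-1) = -10 + 4*(-1) = -10 - 4 = -14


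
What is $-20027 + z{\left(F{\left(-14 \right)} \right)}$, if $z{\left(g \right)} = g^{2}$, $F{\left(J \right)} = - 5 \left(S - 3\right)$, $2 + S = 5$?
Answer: $-20027$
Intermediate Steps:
$S = 3$ ($S = -2 + 5 = 3$)
$F{\left(J \right)} = 0$ ($F{\left(J \right)} = - 5 \left(3 - 3\right) = \left(-5\right) 0 = 0$)
$-20027 + z{\left(F{\left(-14 \right)} \right)} = -20027 + 0^{2} = -20027 + 0 = -20027$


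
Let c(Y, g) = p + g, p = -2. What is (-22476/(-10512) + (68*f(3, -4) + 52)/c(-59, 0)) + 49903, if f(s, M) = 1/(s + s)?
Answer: 43689161/876 ≈ 49874.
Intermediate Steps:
f(s, M) = 1/(2*s)
c(Y, g) = -2 + g
(-22476/(-10512) + (68*f(3, -4) + 52)/c(-59, 0)) + 49903 = (-22476/(-10512) + (68*((½)/3) + 52)/(-2 + 0)) + 49903 = (-22476*(-1/10512) + (68*((½)*(⅓)) + 52)/(-2)) + 49903 = (1873/876 + (68*(⅙) + 52)*(-½)) + 49903 = (1873/876 + (34/3 + 52)*(-½)) + 49903 = (1873/876 + (190/3)*(-½)) + 49903 = (1873/876 - 95/3) + 49903 = -25867/876 + 49903 = 43689161/876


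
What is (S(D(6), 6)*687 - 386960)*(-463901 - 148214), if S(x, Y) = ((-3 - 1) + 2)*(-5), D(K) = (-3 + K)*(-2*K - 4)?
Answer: 232658790350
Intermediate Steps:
D(K) = (-4 - 2*K)*(-3 + K) (D(K) = (-3 + K)*(-4 - 2*K) = (-4 - 2*K)*(-3 + K))
S(x, Y) = 10 (S(x, Y) = (-4 + 2)*(-5) = -2*(-5) = 10)
(S(D(6), 6)*687 - 386960)*(-463901 - 148214) = (10*687 - 386960)*(-463901 - 148214) = (6870 - 386960)*(-612115) = -380090*(-612115) = 232658790350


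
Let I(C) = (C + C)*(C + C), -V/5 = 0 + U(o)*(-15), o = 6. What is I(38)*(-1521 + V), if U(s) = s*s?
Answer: 6809904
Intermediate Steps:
U(s) = s**2
V = 2700 (V = -5*(0 + 6**2*(-15)) = -5*(0 + 36*(-15)) = -5*(0 - 540) = -5*(-540) = 2700)
I(C) = 4*C**2 (I(C) = (2*C)*(2*C) = 4*C**2)
I(38)*(-1521 + V) = (4*38**2)*(-1521 + 2700) = (4*1444)*1179 = 5776*1179 = 6809904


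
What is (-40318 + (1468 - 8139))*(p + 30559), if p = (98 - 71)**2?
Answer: -1470191832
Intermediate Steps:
p = 729 (p = 27**2 = 729)
(-40318 + (1468 - 8139))*(p + 30559) = (-40318 + (1468 - 8139))*(729 + 30559) = (-40318 - 6671)*31288 = -46989*31288 = -1470191832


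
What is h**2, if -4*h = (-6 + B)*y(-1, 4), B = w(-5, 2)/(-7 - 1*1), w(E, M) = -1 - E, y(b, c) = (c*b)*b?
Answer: 169/4 ≈ 42.250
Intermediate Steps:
y(b, c) = c*b**2 (y(b, c) = (b*c)*b = c*b**2)
B = -1/2 (B = (-1 - 1*(-5))/(-7 - 1*1) = (-1 + 5)/(-7 - 1) = 4/(-8) = 4*(-1/8) = -1/2 ≈ -0.50000)
h = 13/2 (h = -(-6 - 1/2)*4*(-1)**2/4 = -(-13)*4*1/8 = -(-13)*4/8 = -1/4*(-26) = 13/2 ≈ 6.5000)
h**2 = (13/2)**2 = 169/4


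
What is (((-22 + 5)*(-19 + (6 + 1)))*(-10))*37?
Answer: -75480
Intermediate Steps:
(((-22 + 5)*(-19 + (6 + 1)))*(-10))*37 = (-17*(-19 + 7)*(-10))*37 = (-17*(-12)*(-10))*37 = (204*(-10))*37 = -2040*37 = -75480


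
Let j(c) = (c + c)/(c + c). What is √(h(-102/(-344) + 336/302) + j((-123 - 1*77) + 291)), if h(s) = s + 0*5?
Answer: √406260517/12986 ≈ 1.5521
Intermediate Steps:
h(s) = s (h(s) = s + 0 = s)
j(c) = 1 (j(c) = (2*c)/((2*c)) = (2*c)*(1/(2*c)) = 1)
√(h(-102/(-344) + 336/302) + j((-123 - 1*77) + 291)) = √((-102/(-344) + 336/302) + 1) = √((-102*(-1/344) + 336*(1/302)) + 1) = √((51/172 + 168/151) + 1) = √(36597/25972 + 1) = √(62569/25972) = √406260517/12986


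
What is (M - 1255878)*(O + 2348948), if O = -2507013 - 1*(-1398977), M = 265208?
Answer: -1229334291040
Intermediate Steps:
O = -1108036 (O = -2507013 + 1398977 = -1108036)
(M - 1255878)*(O + 2348948) = (265208 - 1255878)*(-1108036 + 2348948) = -990670*1240912 = -1229334291040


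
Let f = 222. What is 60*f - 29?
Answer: 13291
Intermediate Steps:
60*f - 29 = 60*222 - 29 = 13320 - 29 = 13291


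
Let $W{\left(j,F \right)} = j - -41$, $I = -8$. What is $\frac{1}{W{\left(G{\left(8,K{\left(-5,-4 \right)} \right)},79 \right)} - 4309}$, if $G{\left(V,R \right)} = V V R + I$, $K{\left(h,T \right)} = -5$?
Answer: $- \frac{1}{4596} \approx -0.00021758$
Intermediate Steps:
$G{\left(V,R \right)} = -8 + R V^{2}$ ($G{\left(V,R \right)} = V V R - 8 = V^{2} R - 8 = R V^{2} - 8 = -8 + R V^{2}$)
$W{\left(j,F \right)} = 41 + j$ ($W{\left(j,F \right)} = j + 41 = 41 + j$)
$\frac{1}{W{\left(G{\left(8,K{\left(-5,-4 \right)} \right)},79 \right)} - 4309} = \frac{1}{\left(41 - \left(8 + 5 \cdot 8^{2}\right)\right) - 4309} = \frac{1}{\left(41 - 328\right) - 4309} = \frac{1}{-287 - 4309} = \frac{1}{-4596} = - \frac{1}{4596}$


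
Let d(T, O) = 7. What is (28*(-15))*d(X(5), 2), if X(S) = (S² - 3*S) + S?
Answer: -2940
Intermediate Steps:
X(S) = S² - 2*S
(28*(-15))*d(X(5), 2) = (28*(-15))*7 = -420*7 = -2940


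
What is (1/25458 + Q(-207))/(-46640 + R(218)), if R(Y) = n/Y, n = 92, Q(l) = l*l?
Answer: -118902632887/129421191012 ≈ -0.91873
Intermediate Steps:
Q(l) = l**2
R(Y) = 92/Y
(1/25458 + Q(-207))/(-46640 + R(218)) = (1/25458 + (-207)**2)/(-46640 + 92/218) = (1/25458 + 42849)/(-46640 + 92*(1/218)) = 1090849843/(25458*(-46640 + 46/109)) = 1090849843/(25458*(-5083714/109)) = (1090849843/25458)*(-109/5083714) = -118902632887/129421191012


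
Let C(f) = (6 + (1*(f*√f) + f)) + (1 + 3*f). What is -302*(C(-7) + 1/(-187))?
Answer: 1186256/187 + 2114*I*√7 ≈ 6343.6 + 5593.1*I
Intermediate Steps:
C(f) = 7 + f^(3/2) + 4*f (C(f) = (6 + (1*f^(3/2) + f)) + (1 + 3*f) = (6 + (f^(3/2) + f)) + (1 + 3*f) = (6 + (f + f^(3/2))) + (1 + 3*f) = (6 + f + f^(3/2)) + (1 + 3*f) = 7 + f^(3/2) + 4*f)
-302*(C(-7) + 1/(-187)) = -302*((7 + (-7)^(3/2) + 4*(-7)) + 1/(-187)) = -302*((7 - 7*I*√7 - 28) - 1/187) = -302*((-21 - 7*I*√7) - 1/187) = -302*(-3928/187 - 7*I*√7) = 1186256/187 + 2114*I*√7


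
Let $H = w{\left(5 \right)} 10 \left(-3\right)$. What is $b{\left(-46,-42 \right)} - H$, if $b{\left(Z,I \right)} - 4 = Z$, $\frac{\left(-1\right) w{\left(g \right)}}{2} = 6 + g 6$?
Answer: $-2202$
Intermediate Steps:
$w{\left(g \right)} = -12 - 12 g$ ($w{\left(g \right)} = - 2 \left(6 + g 6\right) = - 2 \left(6 + 6 g\right) = -12 - 12 g$)
$b{\left(Z,I \right)} = 4 + Z$
$H = 2160$ ($H = \left(-12 - 60\right) 10 \left(-3\right) = \left(-72\right) 10 \left(-3\right) = \left(-720\right) \left(-3\right) = 2160$)
$b{\left(-46,-42 \right)} - H = \left(4 - 46\right) - 2160 = -42 - 2160 = -2202$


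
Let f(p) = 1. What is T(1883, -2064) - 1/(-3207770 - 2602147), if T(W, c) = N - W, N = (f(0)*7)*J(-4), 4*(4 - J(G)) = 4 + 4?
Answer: -10858734872/5809917 ≈ -1869.0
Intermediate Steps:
J(G) = 2 (J(G) = 4 - (4 + 4)/4 = 4 - ¼*8 = 4 - 2 = 2)
N = 14 (N = (1*7)*2 = 7*2 = 14)
T(W, c) = 14 - W
T(1883, -2064) - 1/(-3207770 - 2602147) = (14 - 1*1883) - 1/(-3207770 - 2602147) = (14 - 1883) - 1/(-5809917) = -1869 - 1*(-1/5809917) = -1869 + 1/5809917 = -10858734872/5809917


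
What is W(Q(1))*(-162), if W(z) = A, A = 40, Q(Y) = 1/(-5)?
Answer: -6480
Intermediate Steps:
Q(Y) = -1/5
W(z) = 40
W(Q(1))*(-162) = 40*(-162) = -6480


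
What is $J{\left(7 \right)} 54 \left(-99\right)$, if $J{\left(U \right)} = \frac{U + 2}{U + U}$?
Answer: $- \frac{24057}{7} \approx -3436.7$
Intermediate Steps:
$J{\left(U \right)} = \frac{2 + U}{2 U}$
$J{\left(7 \right)} 54 \left(-99\right) = \frac{2 + 7}{2 \cdot 7} \cdot 54 \left(-99\right) = \frac{1}{2} \cdot \frac{1}{7} \cdot 9 \cdot 54 \left(-99\right) = \frac{9}{14} \cdot 54 \left(-99\right) = \frac{243}{7} \left(-99\right) = - \frac{24057}{7}$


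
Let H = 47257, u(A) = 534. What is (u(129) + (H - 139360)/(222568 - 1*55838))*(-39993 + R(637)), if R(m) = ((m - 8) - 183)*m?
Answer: 21711473595153/166730 ≈ 1.3022e+8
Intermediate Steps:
R(m) = m*(-191 + m) (R(m) = ((-8 + m) - 183)*m = (-191 + m)*m = m*(-191 + m))
(u(129) + (H - 139360)/(222568 - 1*55838))*(-39993 + R(637)) = (534 + (47257 - 139360)/(222568 - 1*55838))*(-39993 + 637*(-191 + 637)) = (534 - 92103/(222568 - 55838))*(-39993 + 637*446) = (534 - 92103/166730)*(-39993 + 284102) = (534 - 92103*1/166730)*244109 = (534 - 92103/166730)*244109 = (88941717/166730)*244109 = 21711473595153/166730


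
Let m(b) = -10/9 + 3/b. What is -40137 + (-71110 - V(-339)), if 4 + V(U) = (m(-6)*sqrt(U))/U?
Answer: -111243 - 29*I*sqrt(339)/6102 ≈ -1.1124e+5 - 0.087504*I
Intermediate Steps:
m(b) = -10/9 + 3/b (m(b) = -10*1/9 + 3/b = -10/9 + 3/b)
V(U) = -4 - 29/(18*sqrt(U)) (V(U) = -4 + ((-10/9 + 3/(-6))*sqrt(U))/U = -4 + ((-10/9 + 3*(-1/6))*sqrt(U))/U = -4 + ((-10/9 - 1/2)*sqrt(U))/U = -4 + (-29*sqrt(U)/18)/U = -4 - 29/(18*sqrt(U)))
-40137 + (-71110 - V(-339)) = -40137 + (-71110 - (-4 - (-29)*I*sqrt(339)/6102)) = -40137 + (-71110 - (-4 + 29*I*sqrt(339)/6102)) = -40137 + (-71110 + (4 - 29*I*sqrt(339)/6102)) = -40137 + (-71106 - 29*I*sqrt(339)/6102) = -111243 - 29*I*sqrt(339)/6102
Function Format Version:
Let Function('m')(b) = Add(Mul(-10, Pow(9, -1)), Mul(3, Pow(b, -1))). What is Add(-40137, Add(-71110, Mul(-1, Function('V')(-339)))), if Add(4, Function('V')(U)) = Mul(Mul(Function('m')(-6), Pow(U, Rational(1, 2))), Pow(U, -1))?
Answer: Add(-111243, Mul(Rational(-29, 6102), I, Pow(339, Rational(1, 2)))) ≈ Add(-1.1124e+5, Mul(-0.087504, I))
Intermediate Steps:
Function('m')(b) = Add(Rational(-10, 9), Mul(3, Pow(b, -1))) (Function('m')(b) = Add(Mul(-10, Rational(1, 9)), Mul(3, Pow(b, -1))) = Add(Rational(-10, 9), Mul(3, Pow(b, -1))))
Function('V')(U) = Add(-4, Mul(Rational(-29, 18), Pow(U, Rational(-1, 2)))) (Function('V')(U) = Add(-4, Mul(Mul(Add(Rational(-10, 9), Mul(3, Pow(-6, -1))), Pow(U, Rational(1, 2))), Pow(U, -1))) = Add(-4, Mul(Mul(Add(Rational(-10, 9), Mul(3, Rational(-1, 6))), Pow(U, Rational(1, 2))), Pow(U, -1))) = Add(-4, Mul(Mul(Add(Rational(-10, 9), Rational(-1, 2)), Pow(U, Rational(1, 2))), Pow(U, -1))) = Add(-4, Mul(Mul(Rational(-29, 18), Pow(U, Rational(1, 2))), Pow(U, -1))) = Add(-4, Mul(Rational(-29, 18), Pow(U, Rational(-1, 2)))))
Add(-40137, Add(-71110, Mul(-1, Function('V')(-339)))) = Add(-40137, Add(-71110, Mul(-1, Add(-4, Mul(Rational(-29, 18), Pow(-339, Rational(-1, 2))))))) = Add(-40137, Add(-71110, Mul(-1, Add(-4, Mul(Rational(-29, 18), Mul(Rational(-1, 339), I, Pow(339, Rational(1, 2)))))))) = Add(-40137, Add(-71110, Mul(-1, Add(-4, Mul(Rational(29, 6102), I, Pow(339, Rational(1, 2))))))) = Add(-40137, Add(-71110, Add(4, Mul(Rational(-29, 6102), I, Pow(339, Rational(1, 2)))))) = Add(-40137, Add(-71106, Mul(Rational(-29, 6102), I, Pow(339, Rational(1, 2))))) = Add(-111243, Mul(Rational(-29, 6102), I, Pow(339, Rational(1, 2))))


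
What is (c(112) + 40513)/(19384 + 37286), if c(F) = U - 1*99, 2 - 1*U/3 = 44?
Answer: 20144/28335 ≈ 0.71092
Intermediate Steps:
U = -126 (U = 6 - 3*44 = 6 - 132 = -126)
c(F) = -225 (c(F) = -126 - 1*99 = -126 - 99 = -225)
(c(112) + 40513)/(19384 + 37286) = (-225 + 40513)/(19384 + 37286) = 40288/56670 = 40288*(1/56670) = 20144/28335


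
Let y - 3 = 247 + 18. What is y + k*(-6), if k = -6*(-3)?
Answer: 160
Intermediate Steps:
y = 268 (y = 3 + (247 + 18) = 3 + 265 = 268)
k = 18
y + k*(-6) = 268 + 18*(-6) = 268 - 108 = 160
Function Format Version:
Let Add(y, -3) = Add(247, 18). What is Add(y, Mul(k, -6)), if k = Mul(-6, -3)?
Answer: 160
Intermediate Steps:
y = 268 (y = Add(3, Add(247, 18)) = Add(3, 265) = 268)
k = 18
Add(y, Mul(k, -6)) = Add(268, Mul(18, -6)) = Add(268, -108) = 160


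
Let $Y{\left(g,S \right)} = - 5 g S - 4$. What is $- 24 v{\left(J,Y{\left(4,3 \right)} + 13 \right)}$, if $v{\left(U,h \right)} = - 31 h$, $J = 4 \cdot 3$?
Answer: $-37944$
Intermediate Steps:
$Y{\left(g,S \right)} = -4 - 5 S g$ ($Y{\left(g,S \right)} = - 5 S g - 4 = -4 - 5 S g$)
$J = 12$
$- 24 v{\left(J,Y{\left(4,3 \right)} + 13 \right)} = - 24 \left(- 31 \left(\left(-4 - 15 \cdot 4\right) + 13\right)\right) = - 24 \left(- 31 \left(\left(-4 - 60\right) + 13\right)\right) = - 24 \left(- 31 \left(-64 + 13\right)\right) = - 24 \left(\left(-31\right) \left(-51\right)\right) = \left(-24\right) 1581 = -37944$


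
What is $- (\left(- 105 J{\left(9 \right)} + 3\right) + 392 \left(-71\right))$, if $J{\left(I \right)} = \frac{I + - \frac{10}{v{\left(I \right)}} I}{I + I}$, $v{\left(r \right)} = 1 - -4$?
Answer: $\frac{55553}{2} \approx 27777.0$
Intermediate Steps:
$v{\left(r \right)} = 5$ ($v{\left(r \right)} = 1 + 4 = 5$)
$J{\left(I \right)} = - \frac{1}{2}$ ($J{\left(I \right)} = \frac{I + - \frac{10}{5} I}{I + I} = \frac{I + \left(-10\right) \frac{1}{5} I}{2 I} = \left(I - 2 I\right) \frac{1}{2 I} = - I \frac{1}{2 I} = - \frac{1}{2}$)
$- (\left(- 105 J{\left(9 \right)} + 3\right) + 392 \left(-71\right)) = - (\left(\left(-105\right) \left(- \frac{1}{2}\right) + 3\right) + 392 \left(-71\right)) = - (\left(\frac{105}{2} + 3\right) - 27832) = - (\frac{111}{2} - 27832) = \left(-1\right) \left(- \frac{55553}{2}\right) = \frac{55553}{2}$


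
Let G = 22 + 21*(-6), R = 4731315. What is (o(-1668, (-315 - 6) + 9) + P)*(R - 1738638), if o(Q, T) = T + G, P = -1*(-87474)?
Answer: 260536474266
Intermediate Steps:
P = 87474
G = -104 (G = 22 - 126 = -104)
o(Q, T) = -104 + T (o(Q, T) = T - 104 = -104 + T)
(o(-1668, (-315 - 6) + 9) + P)*(R - 1738638) = ((-104 + ((-315 - 6) + 9)) + 87474)*(4731315 - 1738638) = ((-104 + (-321 + 9)) + 87474)*2992677 = ((-104 - 312) + 87474)*2992677 = (-416 + 87474)*2992677 = 87058*2992677 = 260536474266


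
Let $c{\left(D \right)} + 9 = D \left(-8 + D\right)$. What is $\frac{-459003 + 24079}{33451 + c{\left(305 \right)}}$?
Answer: $- \frac{434924}{124027} \approx -3.5067$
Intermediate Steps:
$c{\left(D \right)} = -9 + D \left(-8 + D\right)$
$\frac{-459003 + 24079}{33451 + c{\left(305 \right)}} = \frac{-459003 + 24079}{33451 - \left(2449 - 93025\right)} = - \frac{434924}{33451 - -90576} = - \frac{434924}{33451 + 90576} = - \frac{434924}{124027}$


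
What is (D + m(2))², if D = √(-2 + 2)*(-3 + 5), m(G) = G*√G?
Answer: 8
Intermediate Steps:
m(G) = G^(3/2)
D = 0 (D = √0*2 = 0*2 = 0)
(D + m(2))² = (0 + 2^(3/2))² = (0 + 2*√2)² = (2*√2)² = 8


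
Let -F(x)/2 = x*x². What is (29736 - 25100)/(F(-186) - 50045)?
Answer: 4636/12819667 ≈ 0.00036163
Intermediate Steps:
F(x) = -2*x³ (F(x) = -2*x*x² = -2*x³)
(29736 - 25100)/(F(-186) - 50045) = (29736 - 25100)/(-2*(-186)³ - 50045) = 4636/(-2*(-6434856) - 50045) = 4636/(12869712 - 50045) = 4636/12819667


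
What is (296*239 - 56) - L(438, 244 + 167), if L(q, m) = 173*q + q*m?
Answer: -185104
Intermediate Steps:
L(q, m) = 173*q + m*q
(296*239 - 56) - L(438, 244 + 167) = (296*239 - 56) - 438*(173 + (244 + 167)) = (70744 - 56) - 438*(173 + 411) = 70688 - 438*584 = 70688 - 1*255792 = 70688 - 255792 = -185104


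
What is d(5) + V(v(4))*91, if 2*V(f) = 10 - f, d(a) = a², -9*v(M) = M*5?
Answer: 5230/9 ≈ 581.11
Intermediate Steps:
v(M) = -5*M/9 (v(M) = -M*5/9 = -5*M/9)
V(f) = 5 - f/2 (V(f) = (10 - f)/2 = 5 - f/2)
d(5) + V(v(4))*91 = 5² + (5 - (-5)*4/18)*91 = 25 + (5 - ½*(-20/9))*91 = 25 + (5 + 10/9)*91 = 25 + (55/9)*91 = 25 + 5005/9 = 5230/9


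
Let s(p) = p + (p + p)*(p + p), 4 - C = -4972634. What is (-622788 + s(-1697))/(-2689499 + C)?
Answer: 10894751/2283139 ≈ 4.7718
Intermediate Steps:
C = 4972638 (C = 4 - 1*(-4972634) = 4 + 4972634 = 4972638)
s(p) = p + 4*p² (s(p) = p + (2*p)*(2*p) = p + 4*p²)
(-622788 + s(-1697))/(-2689499 + C) = (-622788 - 1697*(1 + 4*(-1697)))/(-2689499 + 4972638) = (-622788 - 1697*(1 - 6788))/2283139 = (-622788 - 1697*(-6787))*(1/2283139) = (-622788 + 11517539)*(1/2283139) = 10894751*(1/2283139) = 10894751/2283139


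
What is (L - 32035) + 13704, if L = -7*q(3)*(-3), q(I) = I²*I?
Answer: -17764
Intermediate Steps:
q(I) = I³
L = 567 (L = -7*3³*(-3) = -7*27*(-3) = -189*(-3) = 567)
(L - 32035) + 13704 = (567 - 32035) + 13704 = -31468 + 13704 = -17764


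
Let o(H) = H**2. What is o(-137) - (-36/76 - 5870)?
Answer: 468150/19 ≈ 24639.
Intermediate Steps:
o(-137) - (-36/76 - 5870) = (-137)**2 - (-36/76 - 5870) = 18769 - (-36*1/76 - 5870) = 18769 - (-9/19 - 5870) = 18769 - 1*(-111539/19) = 18769 + 111539/19 = 468150/19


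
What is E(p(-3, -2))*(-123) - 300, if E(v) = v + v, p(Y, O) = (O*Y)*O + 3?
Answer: 1914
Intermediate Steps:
p(Y, O) = 3 + Y*O**2 (p(Y, O) = Y*O**2 + 3 = 3 + Y*O**2)
E(v) = 2*v
E(p(-3, -2))*(-123) - 300 = (2*(3 - 3*(-2)**2))*(-123) - 300 = (2*(3 - 3*4))*(-123) - 300 = (2*(3 - 12))*(-123) - 300 = (2*(-9))*(-123) - 300 = -18*(-123) - 300 = 2214 - 300 = 1914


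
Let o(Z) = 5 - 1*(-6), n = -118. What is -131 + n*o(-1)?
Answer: -1429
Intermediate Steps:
o(Z) = 11 (o(Z) = 5 + 6 = 11)
-131 + n*o(-1) = -131 - 118*11 = -131 - 1298 = -1429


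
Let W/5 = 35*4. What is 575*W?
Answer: 402500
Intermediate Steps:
W = 700 (W = 5*(35*4) = 5*140 = 700)
575*W = 575*700 = 402500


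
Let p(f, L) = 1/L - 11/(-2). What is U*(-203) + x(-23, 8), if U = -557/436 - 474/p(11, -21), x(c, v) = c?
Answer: 1785614111/99844 ≈ 17884.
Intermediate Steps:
p(f, L) = 11/2 + 1/L (p(f, L) = 1/L - 11*(-½) = 1/L + 11/2 = 11/2 + 1/L)
U = -8807441/99844 (U = -557/436 - 474/(11/2 + 1/(-21)) = -557*1/436 - 474/(11/2 - 1/21) = -557/436 - 474/229/42 = -557/436 - 474*42/229 = -557/436 - 19908/229 = -8807441/99844 ≈ -88.212)
U*(-203) + x(-23, 8) = -8807441/99844*(-203) - 23 = 1787910523/99844 - 23 = 1785614111/99844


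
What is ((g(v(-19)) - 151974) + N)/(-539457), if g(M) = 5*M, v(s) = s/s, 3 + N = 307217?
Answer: -155245/539457 ≈ -0.28778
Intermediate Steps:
N = 307214 (N = -3 + 307217 = 307214)
v(s) = 1
((g(v(-19)) - 151974) + N)/(-539457) = ((5*1 - 151974) + 307214)/(-539457) = ((5 - 151974) + 307214)*(-1/539457) = (-151969 + 307214)*(-1/539457) = 155245*(-1/539457) = -155245/539457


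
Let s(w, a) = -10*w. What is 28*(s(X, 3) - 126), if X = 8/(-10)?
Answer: -3304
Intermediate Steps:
X = -⅘ (X = 8*(-⅒) = -⅘ ≈ -0.80000)
28*(s(X, 3) - 126) = 28*(-10*(-⅘) - 126) = 28*(8 - 126) = 28*(-118) = -3304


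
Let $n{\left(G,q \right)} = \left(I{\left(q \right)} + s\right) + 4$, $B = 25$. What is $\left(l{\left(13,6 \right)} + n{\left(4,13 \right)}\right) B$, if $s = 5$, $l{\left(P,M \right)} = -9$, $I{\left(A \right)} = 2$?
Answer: $50$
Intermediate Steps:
$n{\left(G,q \right)} = 11$ ($n{\left(G,q \right)} = \left(2 + 5\right) + 4 = 7 + 4 = 11$)
$\left(l{\left(13,6 \right)} + n{\left(4,13 \right)}\right) B = \left(-9 + 11\right) 25 = 2 \cdot 25 = 50$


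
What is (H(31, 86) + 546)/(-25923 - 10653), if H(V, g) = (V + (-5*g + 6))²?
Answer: -51665/12192 ≈ -4.2376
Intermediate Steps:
H(V, g) = (6 + V - 5*g)² (H(V, g) = (V + (6 - 5*g))² = (6 + V - 5*g)²)
(H(31, 86) + 546)/(-25923 - 10653) = ((6 + 31 - 5*86)² + 546)/(-25923 - 10653) = ((6 + 31 - 430)² + 546)/(-36576) = ((-393)² + 546)*(-1/36576) = (154449 + 546)*(-1/36576) = 154995*(-1/36576) = -51665/12192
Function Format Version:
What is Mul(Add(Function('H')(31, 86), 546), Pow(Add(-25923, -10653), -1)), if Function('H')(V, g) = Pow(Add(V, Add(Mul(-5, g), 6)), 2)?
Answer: Rational(-51665, 12192) ≈ -4.2376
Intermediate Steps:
Function('H')(V, g) = Pow(Add(6, V, Mul(-5, g)), 2) (Function('H')(V, g) = Pow(Add(V, Add(6, Mul(-5, g))), 2) = Pow(Add(6, V, Mul(-5, g)), 2))
Mul(Add(Function('H')(31, 86), 546), Pow(Add(-25923, -10653), -1)) = Mul(Add(Pow(Add(6, 31, Mul(-5, 86)), 2), 546), Pow(Add(-25923, -10653), -1)) = Mul(Add(Pow(Add(6, 31, -430), 2), 546), Pow(-36576, -1)) = Mul(Add(Pow(-393, 2), 546), Rational(-1, 36576)) = Mul(Add(154449, 546), Rational(-1, 36576)) = Mul(154995, Rational(-1, 36576)) = Rational(-51665, 12192)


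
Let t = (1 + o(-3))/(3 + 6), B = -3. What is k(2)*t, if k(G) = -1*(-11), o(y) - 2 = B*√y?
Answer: 11/3 - 11*I*√3/3 ≈ 3.6667 - 6.3509*I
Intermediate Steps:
o(y) = 2 - 3*√y
k(G) = 11
t = ⅓ - I*√3/3 (t = (1 + (2 - 3*I*√3))/(3 + 6) = (1 + (2 - 3*I*√3))/9 = (1 + (2 - 3*I*√3))*(⅑) = (3 - 3*I*√3)*(⅑) = ⅓ - I*√3/3 ≈ 0.33333 - 0.57735*I)
k(2)*t = 11*(⅓ - I*√3/3) = 11/3 - 11*I*√3/3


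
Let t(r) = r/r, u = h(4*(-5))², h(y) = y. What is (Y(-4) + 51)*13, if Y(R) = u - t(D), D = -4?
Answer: 5850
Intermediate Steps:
u = 400 (u = (4*(-5))² = (-20)² = 400)
t(r) = 1
Y(R) = 399 (Y(R) = 400 - 1*1 = 400 - 1 = 399)
(Y(-4) + 51)*13 = (399 + 51)*13 = 450*13 = 5850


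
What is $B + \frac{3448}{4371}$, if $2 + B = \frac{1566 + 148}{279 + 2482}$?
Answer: $- \frac{7124840}{12068331} \approx -0.59037$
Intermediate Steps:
$B = - \frac{3808}{2761}$ ($B = -2 + \frac{1566 + 148}{279 + 2482} = -2 + \frac{1714}{2761} = - \frac{3808}{2761} \approx -1.3792$)
$B + \frac{3448}{4371} = - \frac{3808}{2761} + \frac{3448}{4371} = - \frac{7124840}{12068331}$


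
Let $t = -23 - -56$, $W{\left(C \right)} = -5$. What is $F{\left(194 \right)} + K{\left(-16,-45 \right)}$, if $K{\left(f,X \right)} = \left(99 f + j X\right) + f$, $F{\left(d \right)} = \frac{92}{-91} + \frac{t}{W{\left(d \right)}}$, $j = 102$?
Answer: $- \frac{2819913}{455} \approx -6197.6$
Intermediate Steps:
$t = 33$ ($t = -23 + 56 = 33$)
$F{\left(d \right)} = - \frac{3463}{455}$ ($F{\left(d \right)} = \frac{92}{-91} + \frac{33}{-5} = 92 \left(- \frac{1}{91}\right) + 33 \left(- \frac{1}{5}\right) = - \frac{92}{91} - \frac{33}{5} = - \frac{3463}{455}$)
$K{\left(f,X \right)} = 100 f + 102 X$ ($K{\left(f,X \right)} = \left(99 f + 102 X\right) + f = 100 f + 102 X$)
$F{\left(194 \right)} + K{\left(-16,-45 \right)} = - \frac{3463}{455} + \left(100 \left(-16\right) + 102 \left(-45\right)\right) = - \frac{3463}{455} - 6190 = - \frac{2819913}{455}$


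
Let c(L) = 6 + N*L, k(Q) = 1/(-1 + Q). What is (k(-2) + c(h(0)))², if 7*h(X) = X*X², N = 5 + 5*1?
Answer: 289/9 ≈ 32.111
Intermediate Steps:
N = 10 (N = 5 + 5 = 10)
h(X) = X³/7 (h(X) = (X*X²)/7 = X³/7)
c(L) = 6 + 10*L
(k(-2) + c(h(0)))² = (1/(-1 - 2) + (6 + 10*((⅐)*0³)))² = (1/(-3) + (6 + 10*((⅐)*0)))² = (-⅓ + (6 + 10*0))² = (-⅓ + (6 + 0))² = (-⅓ + 6)² = (17/3)² = 289/9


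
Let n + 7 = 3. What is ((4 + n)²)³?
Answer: 0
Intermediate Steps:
n = -4 (n = -7 + 3 = -4)
((4 + n)²)³ = ((4 - 4)²)³ = (0²)³ = 0³ = 0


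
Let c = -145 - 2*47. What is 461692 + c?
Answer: 461453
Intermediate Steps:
c = -239 (c = -145 - 94 = -239)
461692 + c = 461692 - 239 = 461453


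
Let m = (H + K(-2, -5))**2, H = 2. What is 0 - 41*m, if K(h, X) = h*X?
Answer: -5904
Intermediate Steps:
K(h, X) = X*h
m = 144 (m = (2 - 5*(-2))**2 = (2 + 10)**2 = 12**2 = 144)
0 - 41*m = 0 - 41*144 = 0 - 5904 = -5904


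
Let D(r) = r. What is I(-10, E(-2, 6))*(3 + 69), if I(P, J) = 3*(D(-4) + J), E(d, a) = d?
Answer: -1296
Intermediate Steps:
I(P, J) = -12 + 3*J (I(P, J) = 3*(-4 + J) = -12 + 3*J)
I(-10, E(-2, 6))*(3 + 69) = (-12 + 3*(-2))*(3 + 69) = (-12 - 6)*72 = -18*72 = -1296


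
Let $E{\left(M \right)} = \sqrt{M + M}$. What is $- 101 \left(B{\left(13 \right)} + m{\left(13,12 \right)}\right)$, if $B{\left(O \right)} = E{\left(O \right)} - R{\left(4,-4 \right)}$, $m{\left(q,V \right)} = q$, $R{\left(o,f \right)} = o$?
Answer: $-909 - 101 \sqrt{26} \approx -1424.0$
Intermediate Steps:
$E{\left(M \right)} = \sqrt{2} \sqrt{M}$ ($E{\left(M \right)} = \sqrt{2 M} = \sqrt{2} \sqrt{M}$)
$B{\left(O \right)} = -4 + \sqrt{2} \sqrt{O}$ ($B{\left(O \right)} = \sqrt{2} \sqrt{O} - 4 = -4 + \sqrt{2} \sqrt{O}$)
$- 101 \left(B{\left(13 \right)} + m{\left(13,12 \right)}\right) = - 101 \left(\left(-4 + \sqrt{2} \sqrt{13}\right) + 13\right) = - 101 \left(\left(-4 + \sqrt{26}\right) + 13\right) = - 101 \left(9 + \sqrt{26}\right) = -909 - 101 \sqrt{26}$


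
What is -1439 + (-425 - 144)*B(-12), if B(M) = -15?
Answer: 7096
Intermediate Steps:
-1439 + (-425 - 144)*B(-12) = -1439 + (-425 - 144)*(-15) = -1439 - 569*(-15) = -1439 + 8535 = 7096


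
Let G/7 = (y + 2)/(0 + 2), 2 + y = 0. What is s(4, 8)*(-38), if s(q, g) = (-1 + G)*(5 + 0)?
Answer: 190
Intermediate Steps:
y = -2 (y = -2 + 0 = -2)
G = 0 (G = 7*((-2 + 2)/(0 + 2)) = 7*(0/2) = 7*(0*(½)) = 7*0 = 0)
s(q, g) = -5 (s(q, g) = (-1 + 0)*(5 + 0) = -1*5 = -5)
s(4, 8)*(-38) = -5*(-38) = 190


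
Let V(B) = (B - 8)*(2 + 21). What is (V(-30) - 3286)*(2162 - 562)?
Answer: -6656000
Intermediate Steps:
V(B) = -184 + 23*B (V(B) = (-8 + B)*23 = -184 + 23*B)
(V(-30) - 3286)*(2162 - 562) = ((-184 + 23*(-30)) - 3286)*(2162 - 562) = ((-184 - 690) - 3286)*1600 = (-874 - 3286)*1600 = -4160*1600 = -6656000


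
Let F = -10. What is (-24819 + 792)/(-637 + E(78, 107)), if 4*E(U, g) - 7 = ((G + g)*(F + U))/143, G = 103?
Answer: 4581148/116361 ≈ 39.370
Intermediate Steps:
E(U, g) = 7/4 + (-10 + U)*(103 + g)/572 (E(U, g) = 7/4 + (((103 + g)*(-10 + U))/143)/4 = 7/4 + (((-10 + U)*(103 + g))*(1/143))/4 = 7/4 + ((-10 + U)*(103 + g)/143)/4 = 7/4 + (-10 + U)*(103 + g)/572)
(-24819 + 792)/(-637 + E(78, 107)) = (-24819 + 792)/(-637 + (-29/572 - 5/286*107 + (103/572)*78 + (1/572)*78*107)) = -24027/(-637 + (-29/572 - 535/286 + 309/22 + 321/22)) = -24027/(-637 + 15281/572) = -24027/(-349083/572) = -24027*(-572/349083) = 4581148/116361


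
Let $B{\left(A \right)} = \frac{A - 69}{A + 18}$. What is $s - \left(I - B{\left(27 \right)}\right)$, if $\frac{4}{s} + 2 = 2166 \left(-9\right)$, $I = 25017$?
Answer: $- \frac{1829061121}{73110} \approx -25018.0$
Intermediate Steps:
$s = - \frac{1}{4874}$ ($s = \frac{4}{-2 + 2166 \left(-9\right)} = \frac{4}{-2 - 19494} = \frac{4}{-19496} = 4 \left(- \frac{1}{19496}\right) = - \frac{1}{4874} \approx -0.00020517$)
$B{\left(A \right)} = \frac{-69 + A}{18 + A}$
$s - \left(I - B{\left(27 \right)}\right) = - \frac{1}{4874} - \left(25017 - \frac{-69 + 27}{18 + 27}\right) = - \frac{1}{4874} - \left(25017 - \frac{1}{45} \left(-42\right)\right) = - \frac{1}{4874} + \left(\frac{1}{45} \left(-42\right) - 25017\right) = - \frac{1}{4874} - \frac{375269}{15} = - \frac{1829061121}{73110}$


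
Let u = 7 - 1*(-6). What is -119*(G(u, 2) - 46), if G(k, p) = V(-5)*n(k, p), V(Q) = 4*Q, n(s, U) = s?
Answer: 36414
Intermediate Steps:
u = 13 (u = 7 + 6 = 13)
G(k, p) = -20*k (G(k, p) = (4*(-5))*k = -20*k)
-119*(G(u, 2) - 46) = -119*(-20*13 - 46) = -119*(-260 - 46) = -119*(-306) = 36414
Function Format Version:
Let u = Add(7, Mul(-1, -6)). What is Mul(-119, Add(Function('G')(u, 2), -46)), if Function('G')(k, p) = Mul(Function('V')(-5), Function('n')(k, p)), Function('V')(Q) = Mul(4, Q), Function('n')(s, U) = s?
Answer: 36414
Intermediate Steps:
u = 13 (u = Add(7, 6) = 13)
Function('G')(k, p) = Mul(-20, k) (Function('G')(k, p) = Mul(Mul(4, -5), k) = Mul(-20, k))
Mul(-119, Add(Function('G')(u, 2), -46)) = Mul(-119, Add(Mul(-20, 13), -46)) = Mul(-119, Add(-260, -46)) = Mul(-119, -306) = 36414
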